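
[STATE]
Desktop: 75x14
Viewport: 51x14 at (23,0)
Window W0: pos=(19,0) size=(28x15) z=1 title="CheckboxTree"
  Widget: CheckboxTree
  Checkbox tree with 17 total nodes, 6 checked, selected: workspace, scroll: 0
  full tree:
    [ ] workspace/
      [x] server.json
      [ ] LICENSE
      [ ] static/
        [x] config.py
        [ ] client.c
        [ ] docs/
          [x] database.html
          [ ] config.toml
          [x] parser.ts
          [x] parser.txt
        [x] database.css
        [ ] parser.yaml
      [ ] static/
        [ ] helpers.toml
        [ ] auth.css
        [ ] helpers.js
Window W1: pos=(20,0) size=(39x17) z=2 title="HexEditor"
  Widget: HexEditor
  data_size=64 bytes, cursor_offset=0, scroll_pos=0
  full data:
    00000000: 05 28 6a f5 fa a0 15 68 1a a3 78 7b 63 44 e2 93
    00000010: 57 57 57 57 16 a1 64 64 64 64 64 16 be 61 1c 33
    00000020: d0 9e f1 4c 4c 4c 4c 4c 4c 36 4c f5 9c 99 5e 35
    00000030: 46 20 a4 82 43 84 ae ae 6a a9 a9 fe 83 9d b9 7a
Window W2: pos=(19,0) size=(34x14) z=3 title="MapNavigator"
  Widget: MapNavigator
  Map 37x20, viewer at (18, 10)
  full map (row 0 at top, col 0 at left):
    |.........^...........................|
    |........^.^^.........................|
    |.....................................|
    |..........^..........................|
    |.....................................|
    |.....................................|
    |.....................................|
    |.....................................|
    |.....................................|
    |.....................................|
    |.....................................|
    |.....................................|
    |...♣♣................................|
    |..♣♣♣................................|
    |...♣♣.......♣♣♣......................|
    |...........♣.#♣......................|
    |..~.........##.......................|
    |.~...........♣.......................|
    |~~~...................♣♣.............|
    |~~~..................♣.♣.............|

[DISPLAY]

━━━━━━━━━━━━━━━━━━━━━━━━━━━━━┓━━━━━┓               
pNavigator                   ┃     ┃               
─────────────────────────────┨─────┨               
.............................┃8  1a┃               
.............................┃4  64┃               
.............................┃c  4c┃               
.............................┃e  6a┃               
.............................┃     ┃               
.............@...............┃     ┃               
.............................┃     ┃               
.............................┃     ┃               
.............................┃     ┃               
.......♣♣♣...................┃     ┃               
━━━━━━━━━━━━━━━━━━━━━━━━━━━━━┛     ┃               


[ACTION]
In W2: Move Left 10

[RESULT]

━━━━━━━━━━━━━━━━━━━━━━━━━━━━━┓━━━━━┓               
pNavigator                   ┃     ┃               
─────────────────────────────┨─────┨               
     ........................┃8  1a┃               
     ........................┃4  64┃               
     ........................┃c  4c┃               
     ........................┃e  6a┃               
     ........................┃     ┃               
     ........@...............┃     ┃               
     ........................┃     ┃               
     ...♣♣...................┃     ┃               
     ..♣♣♣...................┃     ┃               
     ...♣♣.......♣♣♣.........┃     ┃               
━━━━━━━━━━━━━━━━━━━━━━━━━━━━━┛     ┃               


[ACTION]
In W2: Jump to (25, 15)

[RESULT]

━━━━━━━━━━━━━━━━━━━━━━━━━━━━━┓━━━━━┓               
pNavigator                   ┃     ┃               
─────────────────────────────┨─────┨               
.........................    ┃8  1a┃               
.........................    ┃4  64┃               
.........................    ┃c  4c┃               
.........................    ┃e  6a┃               
♣♣♣......................    ┃     ┃               
.#♣..........@...........    ┃     ┃               
##.......................    ┃     ┃               
.♣.......................    ┃     ┃               
..........♣♣.............    ┃     ┃               
.........♣.♣.............    ┃     ┃               
━━━━━━━━━━━━━━━━━━━━━━━━━━━━━┛     ┃               


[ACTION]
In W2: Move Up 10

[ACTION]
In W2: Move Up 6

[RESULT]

━━━━━━━━━━━━━━━━━━━━━━━━━━━━━┓━━━━━┓               
pNavigator                   ┃     ┃               
─────────────────────────────┨─────┨               
                             ┃8  1a┃               
                             ┃4  64┃               
                             ┃c  4c┃               
                             ┃e  6a┃               
                             ┃     ┃               
.............@...........    ┃     ┃               
.........................    ┃     ┃               
.........................    ┃     ┃               
.........................    ┃     ┃               
.........................    ┃     ┃               
━━━━━━━━━━━━━━━━━━━━━━━━━━━━━┛     ┃               


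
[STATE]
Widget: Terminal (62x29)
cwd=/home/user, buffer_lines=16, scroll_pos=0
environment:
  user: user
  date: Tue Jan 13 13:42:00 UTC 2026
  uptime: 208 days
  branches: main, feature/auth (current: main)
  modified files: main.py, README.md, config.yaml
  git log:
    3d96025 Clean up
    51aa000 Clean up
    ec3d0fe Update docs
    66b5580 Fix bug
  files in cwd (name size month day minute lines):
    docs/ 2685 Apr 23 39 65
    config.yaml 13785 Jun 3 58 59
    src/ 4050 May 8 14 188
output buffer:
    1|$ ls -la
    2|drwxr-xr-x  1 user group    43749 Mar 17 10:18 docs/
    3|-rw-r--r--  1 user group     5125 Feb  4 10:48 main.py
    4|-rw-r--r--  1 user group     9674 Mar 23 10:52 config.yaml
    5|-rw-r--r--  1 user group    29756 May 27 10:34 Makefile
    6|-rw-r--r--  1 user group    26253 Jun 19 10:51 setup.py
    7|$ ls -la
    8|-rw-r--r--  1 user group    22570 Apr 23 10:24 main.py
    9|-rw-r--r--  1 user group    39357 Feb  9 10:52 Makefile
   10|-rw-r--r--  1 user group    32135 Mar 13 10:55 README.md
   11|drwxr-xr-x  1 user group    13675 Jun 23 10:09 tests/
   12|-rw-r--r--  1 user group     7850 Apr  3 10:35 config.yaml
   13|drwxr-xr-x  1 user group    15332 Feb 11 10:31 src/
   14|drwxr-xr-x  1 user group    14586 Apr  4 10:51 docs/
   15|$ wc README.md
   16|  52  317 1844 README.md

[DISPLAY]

$ ls -la                                                      
drwxr-xr-x  1 user group    43749 Mar 17 10:18 docs/          
-rw-r--r--  1 user group     5125 Feb  4 10:48 main.py        
-rw-r--r--  1 user group     9674 Mar 23 10:52 config.yaml    
-rw-r--r--  1 user group    29756 May 27 10:34 Makefile       
-rw-r--r--  1 user group    26253 Jun 19 10:51 setup.py       
$ ls -la                                                      
-rw-r--r--  1 user group    22570 Apr 23 10:24 main.py        
-rw-r--r--  1 user group    39357 Feb  9 10:52 Makefile       
-rw-r--r--  1 user group    32135 Mar 13 10:55 README.md      
drwxr-xr-x  1 user group    13675 Jun 23 10:09 tests/         
-rw-r--r--  1 user group     7850 Apr  3 10:35 config.yaml    
drwxr-xr-x  1 user group    15332 Feb 11 10:31 src/           
drwxr-xr-x  1 user group    14586 Apr  4 10:51 docs/          
$ wc README.md                                                
  52  317 1844 README.md                                      
$ █                                                           
                                                              
                                                              
                                                              
                                                              
                                                              
                                                              
                                                              
                                                              
                                                              
                                                              
                                                              
                                                              


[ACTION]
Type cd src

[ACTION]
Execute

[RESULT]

$ ls -la                                                      
drwxr-xr-x  1 user group    43749 Mar 17 10:18 docs/          
-rw-r--r--  1 user group     5125 Feb  4 10:48 main.py        
-rw-r--r--  1 user group     9674 Mar 23 10:52 config.yaml    
-rw-r--r--  1 user group    29756 May 27 10:34 Makefile       
-rw-r--r--  1 user group    26253 Jun 19 10:51 setup.py       
$ ls -la                                                      
-rw-r--r--  1 user group    22570 Apr 23 10:24 main.py        
-rw-r--r--  1 user group    39357 Feb  9 10:52 Makefile       
-rw-r--r--  1 user group    32135 Mar 13 10:55 README.md      
drwxr-xr-x  1 user group    13675 Jun 23 10:09 tests/         
-rw-r--r--  1 user group     7850 Apr  3 10:35 config.yaml    
drwxr-xr-x  1 user group    15332 Feb 11 10:31 src/           
drwxr-xr-x  1 user group    14586 Apr  4 10:51 docs/          
$ wc README.md                                                
  52  317 1844 README.md                                      
$ cd src                                                      
                                                              
$ █                                                           
                                                              
                                                              
                                                              
                                                              
                                                              
                                                              
                                                              
                                                              
                                                              
                                                              


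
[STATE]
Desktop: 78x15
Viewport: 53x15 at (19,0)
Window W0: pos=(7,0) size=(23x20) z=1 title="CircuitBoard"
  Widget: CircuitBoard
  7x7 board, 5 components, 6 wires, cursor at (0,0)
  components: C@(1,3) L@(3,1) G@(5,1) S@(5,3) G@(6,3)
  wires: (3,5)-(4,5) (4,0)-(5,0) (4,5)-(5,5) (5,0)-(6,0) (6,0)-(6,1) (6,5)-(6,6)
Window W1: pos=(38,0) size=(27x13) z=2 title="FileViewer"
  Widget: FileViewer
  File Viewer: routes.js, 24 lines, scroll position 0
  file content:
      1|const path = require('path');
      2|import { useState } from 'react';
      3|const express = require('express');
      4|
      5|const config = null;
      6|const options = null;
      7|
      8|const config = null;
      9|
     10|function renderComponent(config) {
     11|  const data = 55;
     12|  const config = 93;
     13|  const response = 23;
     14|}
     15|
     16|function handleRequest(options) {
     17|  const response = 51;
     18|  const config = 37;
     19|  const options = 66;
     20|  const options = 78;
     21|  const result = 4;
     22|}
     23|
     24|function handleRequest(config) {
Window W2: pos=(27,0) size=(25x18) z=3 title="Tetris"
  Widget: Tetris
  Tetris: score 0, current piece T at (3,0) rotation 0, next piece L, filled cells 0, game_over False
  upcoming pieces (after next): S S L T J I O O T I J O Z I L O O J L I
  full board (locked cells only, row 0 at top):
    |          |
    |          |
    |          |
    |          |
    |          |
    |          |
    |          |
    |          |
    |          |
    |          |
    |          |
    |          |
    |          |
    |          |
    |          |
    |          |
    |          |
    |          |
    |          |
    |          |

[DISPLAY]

━━━━━━━━┏━━━━━━━━━━━━━━━━━━━━━━━┓━━━━━━━━━━━━┓       
rd      ┃ Tetris                ┃            ┃       
────────┠───────────────────────┨────────────┨       
4 5 6   ┃          │Next:       ┃require('pa▲┃       
        ┃          │  ▒         ┃tate } from█┃       
        ┃          │▒▒▒         ┃ = require(░┃       
     C  ┃          │            ┃           ░┃       
        ┃          │            ┃= null;    ░┃       
        ┃          │            ┃ = null;   ░┃       
        ┃          │Score:      ┃           ░┃       
        ┃          │0           ┃= null;    ░┃       
        ┃          │            ┃           ▼┃       
        ┃          │            ┃━━━━━━━━━━━━┛       
        ┃          │            ┃                    
     S  ┃          │            ┃                    


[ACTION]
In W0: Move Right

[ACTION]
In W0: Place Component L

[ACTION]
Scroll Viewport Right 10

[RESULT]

━━┏━━━━━━━━━━━━━━━━━━━━━━━┓━━━━━━━━━━━━┓             
  ┃ Tetris                ┃            ┃             
──┠───────────────────────┨────────────┨             
  ┃          │Next:       ┃require('pa▲┃             
  ┃          │  ▒         ┃tate } from█┃             
  ┃          │▒▒▒         ┃ = require(░┃             
  ┃          │            ┃           ░┃             
  ┃          │            ┃= null;    ░┃             
  ┃          │            ┃ = null;   ░┃             
  ┃          │Score:      ┃           ░┃             
  ┃          │0           ┃= null;    ░┃             
  ┃          │            ┃           ▼┃             
  ┃          │            ┃━━━━━━━━━━━━┛             
  ┃          │            ┃                          
  ┃          │            ┃                          


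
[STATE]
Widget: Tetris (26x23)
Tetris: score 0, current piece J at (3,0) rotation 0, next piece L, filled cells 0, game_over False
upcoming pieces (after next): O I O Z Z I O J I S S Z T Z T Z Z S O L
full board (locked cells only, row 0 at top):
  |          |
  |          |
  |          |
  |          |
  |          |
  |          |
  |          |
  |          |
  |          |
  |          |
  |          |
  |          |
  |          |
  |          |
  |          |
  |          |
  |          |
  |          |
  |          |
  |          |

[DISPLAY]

   █      │Next:          
   ███    │  ▒            
          │▒▒▒            
          │               
          │               
          │               
          │Score:         
          │0              
          │               
          │               
          │               
          │               
          │               
          │               
          │               
          │               
          │               
          │               
          │               
          │               
          │               
          │               
          │               


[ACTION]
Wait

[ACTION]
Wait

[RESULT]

          │Next:          
          │  ▒            
   █      │▒▒▒            
   ███    │               
          │               
          │               
          │Score:         
          │0              
          │               
          │               
          │               
          │               
          │               
          │               
          │               
          │               
          │               
          │               
          │               
          │               
          │               
          │               
          │               


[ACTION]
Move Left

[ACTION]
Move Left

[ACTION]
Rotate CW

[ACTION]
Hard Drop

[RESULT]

     ▒    │Next:          
   ▒▒▒    │▓▓             
          │▓▓             
          │               
          │               
          │               
          │Score:         
          │0              
          │               
          │               
          │               
          │               
          │               
          │               
          │               
          │               
          │               
 ██       │               
 █        │               
 █        │               
          │               
          │               
          │               


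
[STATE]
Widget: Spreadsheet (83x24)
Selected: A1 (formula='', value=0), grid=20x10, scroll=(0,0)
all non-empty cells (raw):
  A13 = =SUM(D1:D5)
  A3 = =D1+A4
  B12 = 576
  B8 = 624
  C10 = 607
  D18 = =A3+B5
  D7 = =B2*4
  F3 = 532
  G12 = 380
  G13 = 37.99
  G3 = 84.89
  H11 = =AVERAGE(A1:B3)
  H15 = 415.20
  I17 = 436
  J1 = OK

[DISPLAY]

A1:                                                                                
       A       B       C       D       E       F       G       H       I       J   
-----------------------------------------------------------------------------------
  1      [0]       0       0       0       0       0       0       0       0OK     
  2        0       0       0       0       0       0       0       0       0       
  3        0       0       0       0       0     532   84.89       0       0       
  4        0       0       0       0       0       0       0       0       0       
  5        0       0       0       0       0       0       0       0       0       
  6        0       0       0       0       0       0       0       0       0       
  7        0       0       0       0       0       0       0       0       0       
  8        0     624       0       0       0       0       0       0       0       
  9        0       0       0       0       0       0       0       0       0       
 10        0       0     607       0       0       0       0       0       0       
 11        0       0       0       0       0       0       0       0       0       
 12        0     576       0       0       0       0     380       0       0       
 13        0       0       0       0       0       0   37.99       0       0       
 14        0       0       0       0       0       0       0       0       0       
 15        0       0       0       0       0       0       0  415.20       0       
 16        0       0       0       0       0       0       0       0       0       
 17        0       0       0       0       0       0       0       0     436       
 18        0       0       0       0       0       0       0       0       0       
 19        0       0       0       0       0       0       0       0       0       
 20        0       0       0       0       0       0       0       0       0       
                                                                                   


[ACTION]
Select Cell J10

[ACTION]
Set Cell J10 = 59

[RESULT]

J10: 59                                                                            
       A       B       C       D       E       F       G       H       I       J   
-----------------------------------------------------------------------------------
  1        0       0       0       0       0       0       0       0       0OK     
  2        0       0       0       0       0       0       0       0       0       
  3        0       0       0       0       0     532   84.89       0       0       
  4        0       0       0       0       0       0       0       0       0       
  5        0       0       0       0       0       0       0       0       0       
  6        0       0       0       0       0       0       0       0       0       
  7        0       0       0       0       0       0       0       0       0       
  8        0     624       0       0       0       0       0       0       0       
  9        0       0       0       0       0       0       0       0       0       
 10        0       0     607       0       0       0       0       0       0    [59
 11        0       0       0       0       0       0       0       0       0       
 12        0     576       0       0       0       0     380       0       0       
 13        0       0       0       0       0       0   37.99       0       0       
 14        0       0       0       0       0       0       0       0       0       
 15        0       0       0       0       0       0       0  415.20       0       
 16        0       0       0       0       0       0       0       0       0       
 17        0       0       0       0       0       0       0       0     436       
 18        0       0       0       0       0       0       0       0       0       
 19        0       0       0       0       0       0       0       0       0       
 20        0       0       0       0       0       0       0       0       0       
                                                                                   


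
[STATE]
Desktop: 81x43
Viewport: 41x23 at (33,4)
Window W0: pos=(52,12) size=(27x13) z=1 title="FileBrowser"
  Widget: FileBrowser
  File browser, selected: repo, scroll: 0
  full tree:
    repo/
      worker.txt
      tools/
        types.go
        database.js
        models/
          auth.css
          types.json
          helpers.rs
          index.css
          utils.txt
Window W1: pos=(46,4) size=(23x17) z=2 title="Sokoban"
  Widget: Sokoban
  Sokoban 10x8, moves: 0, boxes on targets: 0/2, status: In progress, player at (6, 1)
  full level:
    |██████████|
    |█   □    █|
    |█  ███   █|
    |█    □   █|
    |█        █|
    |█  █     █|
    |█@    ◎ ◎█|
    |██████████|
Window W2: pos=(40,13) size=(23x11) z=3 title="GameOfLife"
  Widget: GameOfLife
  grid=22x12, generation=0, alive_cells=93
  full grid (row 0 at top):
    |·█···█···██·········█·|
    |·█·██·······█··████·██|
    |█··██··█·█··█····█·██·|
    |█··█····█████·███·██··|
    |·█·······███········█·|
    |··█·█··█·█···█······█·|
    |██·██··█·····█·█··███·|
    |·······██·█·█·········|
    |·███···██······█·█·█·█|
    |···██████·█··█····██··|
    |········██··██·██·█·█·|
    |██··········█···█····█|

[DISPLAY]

             ┏━━━━━━━━━━━━━━━━━━━━━┓     
             ┃ Sokoban             ┃     
             ┠─────────────────────┨     
             ┃██████████           ┃     
             ┃█   □    █           ┃     
             ┃█  ███   █           ┃     
             ┃█    □   █           ┃     
             ┃█        █           ┃     
             ┃█  █     █           ┃━━━━━
       ┏━━━━━━━━━━━━━━━━━━━━━┓     ┃     
       ┃ GameOfLife          ┃     ┃─────
       ┠─────────────────────┨     ┃     
       ┃Gen: 0               ┃     ┃     
       ┃█··█····█████·███·██·┃     ┃     
       ┃·█·······███········█┃     ┃     
       ┃··█·█··█·█···█······█┃     ┃     
       ┃██·██··█·····█·█··███┃━━━━━┛     
       ┃·······██·█·█········┃           
       ┃·███···██······█·█·█·┃           
       ┗━━━━━━━━━━━━━━━━━━━━━┛           
                   ┗━━━━━━━━━━━━━━━━━━━━━
                                         
                                         


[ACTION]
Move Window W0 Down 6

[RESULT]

             ┏━━━━━━━━━━━━━━━━━━━━━┓     
             ┃ Sokoban             ┃     
             ┠─────────────────────┨     
             ┃██████████           ┃     
             ┃█   □    █           ┃     
             ┃█  ███   █           ┃     
             ┃█    □   █           ┃     
             ┃█        █           ┃     
             ┃█  █     █           ┃     
       ┏━━━━━━━━━━━━━━━━━━━━━┓     ┃     
       ┃ GameOfLife          ┃     ┃     
       ┠─────────────────────┨     ┃     
       ┃Gen: 0               ┃     ┃     
       ┃█··█····█████·███·██·┃     ┃     
       ┃·█·······███········█┃     ┃━━━━━
       ┃··█·█··█·█···█······█┃     ┃     
       ┃██·██··█·····█·█··███┃━━━━━┛─────
       ┃·······██·█·█········┃/          
       ┃·███···██······█·█·█·┃.txt       
       ┗━━━━━━━━━━━━━━━━━━━━━┛ols/       
                   ┃                     
                   ┃                     
                   ┃                     


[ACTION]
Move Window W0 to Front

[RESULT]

             ┏━━━━━━━━━━━━━━━━━━━━━┓     
             ┃ Sokoban             ┃     
             ┠─────────────────────┨     
             ┃██████████           ┃     
             ┃█   □    █           ┃     
             ┃█  ███   █           ┃     
             ┃█    □   █           ┃     
             ┃█        █           ┃     
             ┃█  █     █           ┃     
       ┏━━━━━━━━━━━━━━━━━━━━━┓     ┃     
       ┃ GameOfLife          ┃     ┃     
       ┠─────────────────────┨     ┃     
       ┃Gen: 0               ┃     ┃     
       ┃█··█····█████·███·██·┃     ┃     
       ┃·█·······██┏━━━━━━━━━━━━━━━━━━━━━
       ┃··█·█··█·█·┃ FileBrowser         
       ┃██·██··█···┠─────────────────────
       ┃·······██·█┃> [-] repo/          
       ┃·███···██··┃    worker.txt       
       ┗━━━━━━━━━━━┃    [+] tools/       
                   ┃                     
                   ┃                     
                   ┃                     


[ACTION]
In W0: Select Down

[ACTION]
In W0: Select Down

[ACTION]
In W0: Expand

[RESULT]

             ┏━━━━━━━━━━━━━━━━━━━━━┓     
             ┃ Sokoban             ┃     
             ┠─────────────────────┨     
             ┃██████████           ┃     
             ┃█   □    █           ┃     
             ┃█  ███   █           ┃     
             ┃█    □   █           ┃     
             ┃█        █           ┃     
             ┃█  █     █           ┃     
       ┏━━━━━━━━━━━━━━━━━━━━━┓     ┃     
       ┃ GameOfLife          ┃     ┃     
       ┠─────────────────────┨     ┃     
       ┃Gen: 0               ┃     ┃     
       ┃█··█····█████·███·██·┃     ┃     
       ┃·█·······██┏━━━━━━━━━━━━━━━━━━━━━
       ┃··█·█··█·█·┃ FileBrowser         
       ┃██·██··█···┠─────────────────────
       ┃·······██·█┃  [-] repo/          
       ┃·███···██··┃    worker.txt       
       ┗━━━━━━━━━━━┃  > [-] tools/       
                   ┃      types.go       
                   ┃      database.js    
                   ┃      [+] models/    


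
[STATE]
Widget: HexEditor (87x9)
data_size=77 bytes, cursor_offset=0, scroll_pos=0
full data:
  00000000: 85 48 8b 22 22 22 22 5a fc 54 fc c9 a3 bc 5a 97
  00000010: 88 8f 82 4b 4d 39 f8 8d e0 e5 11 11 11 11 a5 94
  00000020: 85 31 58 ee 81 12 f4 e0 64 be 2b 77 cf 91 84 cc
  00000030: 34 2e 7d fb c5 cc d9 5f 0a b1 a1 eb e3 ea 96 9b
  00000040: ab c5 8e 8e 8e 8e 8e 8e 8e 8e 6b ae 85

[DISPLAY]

00000000  85 48 8b 22 22 22 22 5a  fc 54 fc c9 a3 bc 5a 97  |.H.""""Z.T....Z.|         
00000010  88 8f 82 4b 4d 39 f8 8d  e0 e5 11 11 11 11 a5 94  |...KM9..........|         
00000020  85 31 58 ee 81 12 f4 e0  64 be 2b 77 cf 91 84 cc  |.1X.....d.+w....|         
00000030  34 2e 7d fb c5 cc d9 5f  0a b1 a1 eb e3 ea 96 9b  |4.}...._........|         
00000040  ab c5 8e 8e 8e 8e 8e 8e  8e 8e 6b ae 85           |..........k..   |         
                                                                                       
                                                                                       
                                                                                       
                                                                                       


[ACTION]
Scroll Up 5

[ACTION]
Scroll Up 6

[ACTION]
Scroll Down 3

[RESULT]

00000030  34 2e 7d fb c5 cc d9 5f  0a b1 a1 eb e3 ea 96 9b  |4.}...._........|         
00000040  ab c5 8e 8e 8e 8e 8e 8e  8e 8e 6b ae 85           |..........k..   |         
                                                                                       
                                                                                       
                                                                                       
                                                                                       
                                                                                       
                                                                                       
                                                                                       


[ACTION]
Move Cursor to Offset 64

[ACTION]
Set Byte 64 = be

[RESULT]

00000030  34 2e 7d fb c5 cc d9 5f  0a b1 a1 eb e3 ea 96 9b  |4.}...._........|         
00000040  BE c5 8e 8e 8e 8e 8e 8e  8e 8e 6b ae 85           |..........k..   |         
                                                                                       
                                                                                       
                                                                                       
                                                                                       
                                                                                       
                                                                                       
                                                                                       


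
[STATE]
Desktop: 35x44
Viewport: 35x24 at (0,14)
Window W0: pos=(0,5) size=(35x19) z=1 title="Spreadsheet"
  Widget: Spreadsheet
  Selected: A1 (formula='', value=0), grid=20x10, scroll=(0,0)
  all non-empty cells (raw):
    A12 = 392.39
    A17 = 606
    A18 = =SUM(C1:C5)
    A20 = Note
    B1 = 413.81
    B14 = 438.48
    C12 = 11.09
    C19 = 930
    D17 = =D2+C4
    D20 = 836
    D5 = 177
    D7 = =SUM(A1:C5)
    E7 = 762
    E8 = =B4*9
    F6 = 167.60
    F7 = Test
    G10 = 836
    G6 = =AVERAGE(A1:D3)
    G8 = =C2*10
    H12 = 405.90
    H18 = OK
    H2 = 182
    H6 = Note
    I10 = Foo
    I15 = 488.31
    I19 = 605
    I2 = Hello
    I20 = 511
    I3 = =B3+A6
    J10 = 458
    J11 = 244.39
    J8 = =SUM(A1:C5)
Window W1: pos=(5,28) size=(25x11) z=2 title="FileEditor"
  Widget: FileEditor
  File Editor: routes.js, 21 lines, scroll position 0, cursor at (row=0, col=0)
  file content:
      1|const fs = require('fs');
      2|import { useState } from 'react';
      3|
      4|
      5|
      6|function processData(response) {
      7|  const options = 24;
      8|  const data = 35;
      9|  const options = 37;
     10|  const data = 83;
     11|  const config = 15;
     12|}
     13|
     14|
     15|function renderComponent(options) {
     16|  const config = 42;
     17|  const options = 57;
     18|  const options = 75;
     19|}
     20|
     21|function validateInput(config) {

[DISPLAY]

┃  4        0       0       0     ┃
┃  5        0       0       0     ┃
┃  6        0       0       0     ┃
┃  7        0       0       0  413┃
┃  8        0       0       0     ┃
┃  9        0       0       0     ┃
┃ 10        0       0       0     ┃
┃ 11        0       0       0     ┃
┃ 12   392.39       0   11.09     ┃
┗━━━━━━━━━━━━━━━━━━━━━━━━━━━━━━━━━┛
                                   
                                   
                                   
                                   
     ┏━━━━━━━━━━━━━━━━━━━━━━━┓     
     ┃ FileEditor            ┃     
     ┠───────────────────────┨     
     ┃█onst fs = require('fs▲┃     
     ┃import { useState } fr█┃     
     ┃                      ░┃     
     ┃                      ░┃     
     ┃                      ░┃     
     ┃function processData(r░┃     
     ┃  const options = 24; ▼┃     


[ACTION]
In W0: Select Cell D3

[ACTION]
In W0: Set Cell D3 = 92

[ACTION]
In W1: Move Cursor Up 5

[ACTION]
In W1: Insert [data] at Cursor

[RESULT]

┃  4        0       0       0     ┃
┃  5        0       0       0     ┃
┃  6        0       0       0     ┃
┃  7        0       0       0  413┃
┃  8        0       0       0     ┃
┃  9        0       0       0     ┃
┃ 10        0       0       0     ┃
┃ 11        0       0       0     ┃
┃ 12   392.39       0   11.09     ┃
┗━━━━━━━━━━━━━━━━━━━━━━━━━━━━━━━━━┛
                                   
                                   
                                   
                                   
     ┏━━━━━━━━━━━━━━━━━━━━━━━┓     
     ┃ FileEditor            ┃     
     ┠───────────────────────┨     
     ┃data█onst fs = require▲┃     
     ┃import { useState } fr█┃     
     ┃                      ░┃     
     ┃                      ░┃     
     ┃                      ░┃     
     ┃function processData(r░┃     
     ┃  const options = 24; ▼┃     


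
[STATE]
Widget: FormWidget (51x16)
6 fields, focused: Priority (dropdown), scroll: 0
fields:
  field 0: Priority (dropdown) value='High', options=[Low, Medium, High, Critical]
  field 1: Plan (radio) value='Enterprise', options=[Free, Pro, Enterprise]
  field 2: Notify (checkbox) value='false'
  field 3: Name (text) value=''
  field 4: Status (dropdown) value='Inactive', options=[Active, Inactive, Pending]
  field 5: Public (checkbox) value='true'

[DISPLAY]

> Priority:   [High                              ▼]
  Plan:       ( ) Free  ( ) Pro  (●) Enterprise    
  Notify:     [ ]                                  
  Name:       [                                   ]
  Status:     [Inactive                          ▼]
  Public:     [x]                                  
                                                   
                                                   
                                                   
                                                   
                                                   
                                                   
                                                   
                                                   
                                                   
                                                   


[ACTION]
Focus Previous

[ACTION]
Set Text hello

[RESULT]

  Priority:   [High                              ▼]
  Plan:       ( ) Free  ( ) Pro  (●) Enterprise    
  Notify:     [ ]                                  
  Name:       [                                   ]
  Status:     [Inactive                          ▼]
> Public:     [x]                                  
                                                   
                                                   
                                                   
                                                   
                                                   
                                                   
                                                   
                                                   
                                                   
                                                   


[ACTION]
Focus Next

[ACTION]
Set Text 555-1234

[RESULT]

> Priority:   [High                              ▼]
  Plan:       ( ) Free  ( ) Pro  (●) Enterprise    
  Notify:     [ ]                                  
  Name:       [                                   ]
  Status:     [Inactive                          ▼]
  Public:     [x]                                  
                                                   
                                                   
                                                   
                                                   
                                                   
                                                   
                                                   
                                                   
                                                   
                                                   


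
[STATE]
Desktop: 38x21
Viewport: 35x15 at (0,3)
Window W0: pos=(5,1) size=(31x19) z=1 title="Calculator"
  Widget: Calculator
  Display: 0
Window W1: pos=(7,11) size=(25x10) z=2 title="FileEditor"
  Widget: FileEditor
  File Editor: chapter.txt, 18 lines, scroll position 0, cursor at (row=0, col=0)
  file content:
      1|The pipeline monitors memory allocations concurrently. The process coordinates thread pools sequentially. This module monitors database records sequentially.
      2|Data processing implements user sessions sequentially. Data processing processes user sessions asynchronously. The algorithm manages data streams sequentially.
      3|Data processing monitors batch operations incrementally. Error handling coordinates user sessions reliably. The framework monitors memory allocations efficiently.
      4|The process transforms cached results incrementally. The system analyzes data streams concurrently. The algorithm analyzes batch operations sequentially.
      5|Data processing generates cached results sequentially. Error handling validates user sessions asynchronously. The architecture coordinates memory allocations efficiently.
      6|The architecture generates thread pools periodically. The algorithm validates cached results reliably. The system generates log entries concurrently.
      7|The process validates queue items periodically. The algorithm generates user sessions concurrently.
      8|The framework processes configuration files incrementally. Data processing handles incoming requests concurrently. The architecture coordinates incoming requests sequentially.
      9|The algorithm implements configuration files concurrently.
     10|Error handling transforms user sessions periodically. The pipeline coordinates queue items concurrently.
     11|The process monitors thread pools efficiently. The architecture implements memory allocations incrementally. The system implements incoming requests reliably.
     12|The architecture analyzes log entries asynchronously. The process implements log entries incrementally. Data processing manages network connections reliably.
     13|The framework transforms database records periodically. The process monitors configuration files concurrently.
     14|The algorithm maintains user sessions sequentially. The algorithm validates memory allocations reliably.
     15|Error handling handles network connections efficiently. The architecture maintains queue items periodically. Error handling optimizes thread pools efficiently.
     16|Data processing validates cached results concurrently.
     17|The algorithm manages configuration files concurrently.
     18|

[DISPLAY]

     ┠─────────────────────────────
     ┃                            0
     ┃┌───┬───┬───┬───┐            
     ┃│ 7 │ 8 │ 9 │ ÷ │            
     ┃├───┼───┼───┼───┤            
     ┃│ 4 │ 5 │ 6 │ × │            
     ┃├───┼───┼───┼───┤            
     ┃│ 1 │ 2 │ 3 │ - │            
     ┃├┏━━━━━━━━━━━━━━━━━━━━━━━┓   
     ┃│┃ FileEditor            ┃   
     ┃├┠───────────────────────┨   
     ┃│┃█he pipeline monitors ▲┃   
     ┃└┃Data processing implem█┃   
     ┃ ┃Data processing monito░┃   
     ┃ ┃The process transforms░┃   


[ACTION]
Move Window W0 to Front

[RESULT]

     ┠─────────────────────────────
     ┃                            0
     ┃┌───┬───┬───┬───┐            
     ┃│ 7 │ 8 │ 9 │ ÷ │            
     ┃├───┼───┼───┼───┤            
     ┃│ 4 │ 5 │ 6 │ × │            
     ┃├───┼───┼───┼───┤            
     ┃│ 1 │ 2 │ 3 │ - │            
     ┃├───┼───┼───┼───┤            
     ┃│ 0 │ . │ = │ + │            
     ┃├───┼───┼───┼───┤            
     ┃│ C │ MC│ MR│ M+│            
     ┃└───┴───┴───┴───┘            
     ┃                             
     ┃                             


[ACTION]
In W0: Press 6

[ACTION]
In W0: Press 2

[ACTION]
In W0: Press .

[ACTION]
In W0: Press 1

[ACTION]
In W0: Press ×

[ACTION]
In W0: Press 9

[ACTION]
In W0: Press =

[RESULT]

     ┠─────────────────────────────
     ┃                        558.9
     ┃┌───┬───┬───┬───┐            
     ┃│ 7 │ 8 │ 9 │ ÷ │            
     ┃├───┼───┼───┼───┤            
     ┃│ 4 │ 5 │ 6 │ × │            
     ┃├───┼───┼───┼───┤            
     ┃│ 1 │ 2 │ 3 │ - │            
     ┃├───┼───┼───┼───┤            
     ┃│ 0 │ . │ = │ + │            
     ┃├───┼───┼───┼───┤            
     ┃│ C │ MC│ MR│ M+│            
     ┃└───┴───┴───┴───┘            
     ┃                             
     ┃                             
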